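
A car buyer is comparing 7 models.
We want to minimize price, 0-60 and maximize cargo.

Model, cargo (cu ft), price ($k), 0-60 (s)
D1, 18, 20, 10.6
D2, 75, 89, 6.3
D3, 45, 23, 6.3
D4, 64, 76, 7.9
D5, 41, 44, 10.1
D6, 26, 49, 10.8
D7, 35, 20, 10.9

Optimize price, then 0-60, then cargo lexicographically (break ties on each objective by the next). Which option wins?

First minimize price: best is 20, kept {D1, D7}.
Then minimize 0-60: best is 10.6, kept {D1}.

D1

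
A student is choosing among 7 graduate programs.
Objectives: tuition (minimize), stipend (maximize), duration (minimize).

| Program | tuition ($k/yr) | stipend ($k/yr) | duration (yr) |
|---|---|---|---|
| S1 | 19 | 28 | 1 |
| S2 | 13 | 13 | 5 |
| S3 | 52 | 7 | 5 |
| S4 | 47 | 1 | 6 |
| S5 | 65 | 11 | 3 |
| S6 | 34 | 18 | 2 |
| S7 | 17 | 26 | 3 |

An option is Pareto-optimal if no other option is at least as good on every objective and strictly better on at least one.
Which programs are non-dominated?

S1: not dominated (best stipend).
S2: not dominated (best tuition).
S3: dominated by S1 (tuition 19≤52, stipend 28≥7, duration 1≤5).
S4: dominated by S1 (tuition 19≤47, stipend 28≥1, duration 1≤6).
S5: dominated by S1 (tuition 19≤65, stipend 28≥11, duration 1≤3).
S6: dominated by S1 (tuition 19≤34, stipend 28≥18, duration 1≤2).
S7: not dominated.

S1, S2, S7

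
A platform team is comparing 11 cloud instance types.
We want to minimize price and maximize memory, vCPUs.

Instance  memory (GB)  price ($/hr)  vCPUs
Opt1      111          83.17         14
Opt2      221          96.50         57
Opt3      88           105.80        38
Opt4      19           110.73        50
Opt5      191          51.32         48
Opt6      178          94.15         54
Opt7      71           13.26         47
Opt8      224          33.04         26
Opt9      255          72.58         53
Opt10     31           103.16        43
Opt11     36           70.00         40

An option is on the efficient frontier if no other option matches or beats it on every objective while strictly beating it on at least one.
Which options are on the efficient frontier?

Opt1: dominated by Opt5 (memory 191≥111, price 51.32≤83.17, vCPUs 48≥14).
Opt2: not dominated (best vCPUs).
Opt3: dominated by Opt2 (memory 221≥88, price 96.50≤105.80, vCPUs 57≥38).
Opt4: dominated by Opt2 (memory 221≥19, price 96.50≤110.73, vCPUs 57≥50).
Opt5: not dominated.
Opt6: not dominated.
Opt7: not dominated (best price).
Opt8: not dominated.
Opt9: not dominated (best memory).
Opt10: dominated by Opt2 (memory 221≥31, price 96.50≤103.16, vCPUs 57≥43).
Opt11: dominated by Opt5 (memory 191≥36, price 51.32≤70.00, vCPUs 48≥40).

Opt2, Opt5, Opt6, Opt7, Opt8, Opt9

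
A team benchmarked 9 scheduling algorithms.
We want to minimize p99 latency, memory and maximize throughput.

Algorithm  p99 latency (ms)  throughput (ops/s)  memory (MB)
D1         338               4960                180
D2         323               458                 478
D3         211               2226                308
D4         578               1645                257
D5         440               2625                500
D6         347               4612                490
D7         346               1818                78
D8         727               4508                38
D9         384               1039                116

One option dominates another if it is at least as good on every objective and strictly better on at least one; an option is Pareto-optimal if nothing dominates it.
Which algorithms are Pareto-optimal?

D1: not dominated (best throughput).
D2: dominated by D3 (p99 latency 211≤323, throughput 2226≥458, memory 308≤478).
D3: not dominated (best p99 latency).
D4: dominated by D1 (p99 latency 338≤578, throughput 4960≥1645, memory 180≤257).
D5: dominated by D1 (p99 latency 338≤440, throughput 4960≥2625, memory 180≤500).
D6: dominated by D1 (p99 latency 338≤347, throughput 4960≥4612, memory 180≤490).
D7: not dominated.
D8: not dominated (best memory).
D9: dominated by D7 (p99 latency 346≤384, throughput 1818≥1039, memory 78≤116).

D1, D3, D7, D8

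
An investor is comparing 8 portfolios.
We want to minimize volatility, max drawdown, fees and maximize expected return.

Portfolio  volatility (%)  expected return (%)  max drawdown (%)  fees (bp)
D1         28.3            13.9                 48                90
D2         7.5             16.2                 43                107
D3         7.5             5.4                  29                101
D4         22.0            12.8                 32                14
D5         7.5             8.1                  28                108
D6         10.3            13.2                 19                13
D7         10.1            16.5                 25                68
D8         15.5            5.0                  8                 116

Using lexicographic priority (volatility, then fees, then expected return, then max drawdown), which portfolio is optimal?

First minimize volatility: best is 7.5, kept {D2, D3, D5}.
Then minimize fees: best is 101, kept {D3}.

D3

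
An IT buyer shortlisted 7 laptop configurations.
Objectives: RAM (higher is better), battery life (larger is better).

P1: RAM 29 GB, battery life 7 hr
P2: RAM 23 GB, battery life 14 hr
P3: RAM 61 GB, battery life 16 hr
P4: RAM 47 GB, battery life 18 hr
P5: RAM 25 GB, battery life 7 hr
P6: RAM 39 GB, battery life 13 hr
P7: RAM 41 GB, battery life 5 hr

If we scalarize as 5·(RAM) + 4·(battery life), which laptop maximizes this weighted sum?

P3

P1: 5·29 + 4·7 = 173
P2: 5·23 + 4·14 = 171
P3: 5·61 + 4·16 = 369
P4: 5·47 + 4·18 = 307
P5: 5·25 + 4·7 = 153
P6: 5·39 + 4·13 = 247
P7: 5·41 + 4·5 = 225
Highest: P3 at 369.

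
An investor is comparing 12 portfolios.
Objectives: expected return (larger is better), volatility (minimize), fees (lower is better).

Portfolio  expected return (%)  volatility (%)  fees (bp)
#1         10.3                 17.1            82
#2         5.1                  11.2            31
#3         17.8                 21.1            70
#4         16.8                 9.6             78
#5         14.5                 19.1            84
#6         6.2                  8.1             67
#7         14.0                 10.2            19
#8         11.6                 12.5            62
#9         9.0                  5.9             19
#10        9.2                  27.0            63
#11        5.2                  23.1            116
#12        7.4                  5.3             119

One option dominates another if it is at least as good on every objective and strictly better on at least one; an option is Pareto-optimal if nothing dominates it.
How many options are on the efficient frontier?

5

#1: dominated by #4 (expected return 16.8≥10.3, volatility 9.6≤17.1, fees 78≤82).
#2: dominated by #7 (expected return 14.0≥5.1, volatility 10.2≤11.2, fees 19≤31).
#3: not dominated (best expected return).
#4: not dominated.
#5: dominated by #4 (expected return 16.8≥14.5, volatility 9.6≤19.1, fees 78≤84).
#6: dominated by #9 (expected return 9.0≥6.2, volatility 5.9≤8.1, fees 19≤67).
#7: not dominated.
#8: dominated by #7 (expected return 14.0≥11.6, volatility 10.2≤12.5, fees 19≤62).
#9: not dominated.
#10: dominated by #7 (expected return 14.0≥9.2, volatility 10.2≤27.0, fees 19≤63).
#11: dominated by #1 (expected return 10.3≥5.2, volatility 17.1≤23.1, fees 82≤116).
#12: not dominated (best volatility).
Pareto-optimal: #3, #4, #7, #9, #12 → 5.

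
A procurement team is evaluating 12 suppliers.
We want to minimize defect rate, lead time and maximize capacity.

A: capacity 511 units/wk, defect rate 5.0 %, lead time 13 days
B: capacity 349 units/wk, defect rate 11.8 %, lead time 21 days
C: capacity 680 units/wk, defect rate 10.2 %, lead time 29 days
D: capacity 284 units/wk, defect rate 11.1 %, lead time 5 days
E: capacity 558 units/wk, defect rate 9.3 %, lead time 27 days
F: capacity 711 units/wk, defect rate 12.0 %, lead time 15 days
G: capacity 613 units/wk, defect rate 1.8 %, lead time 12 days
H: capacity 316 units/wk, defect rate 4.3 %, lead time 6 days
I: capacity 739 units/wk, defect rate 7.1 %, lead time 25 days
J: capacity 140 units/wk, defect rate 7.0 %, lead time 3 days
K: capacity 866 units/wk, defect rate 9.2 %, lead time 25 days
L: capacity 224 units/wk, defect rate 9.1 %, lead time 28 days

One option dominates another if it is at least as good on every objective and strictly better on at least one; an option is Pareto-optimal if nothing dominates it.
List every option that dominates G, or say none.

A: worse on capacity (511 vs 613).
B: worse on capacity (349 vs 613).
C: worse on defect rate (10.2 vs 1.8).
D: worse on capacity (284 vs 613).
E: worse on capacity (558 vs 613).
F: worse on defect rate (12.0 vs 1.8).
H: worse on capacity (316 vs 613).
I: worse on defect rate (7.1 vs 1.8).
J: worse on capacity (140 vs 613).
K: worse on defect rate (9.2 vs 1.8).
L: worse on capacity (224 vs 613).
No option dominates G.

none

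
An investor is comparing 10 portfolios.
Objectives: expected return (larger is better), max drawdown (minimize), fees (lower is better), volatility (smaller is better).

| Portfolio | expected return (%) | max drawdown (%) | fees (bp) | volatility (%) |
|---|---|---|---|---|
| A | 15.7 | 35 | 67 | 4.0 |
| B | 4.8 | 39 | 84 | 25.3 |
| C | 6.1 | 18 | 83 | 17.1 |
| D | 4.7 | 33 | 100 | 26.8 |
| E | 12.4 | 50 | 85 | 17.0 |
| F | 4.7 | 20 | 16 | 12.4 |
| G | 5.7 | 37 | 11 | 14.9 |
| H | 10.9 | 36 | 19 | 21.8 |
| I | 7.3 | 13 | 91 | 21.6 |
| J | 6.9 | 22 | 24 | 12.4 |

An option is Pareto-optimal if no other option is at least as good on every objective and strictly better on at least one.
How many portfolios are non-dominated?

A: not dominated (best expected return).
B: dominated by A (expected return 15.7≥4.8, max drawdown 35≤39, fees 67≤84, volatility 4.0≤25.3).
C: not dominated.
D: dominated by C (expected return 6.1≥4.7, max drawdown 18≤33, fees 83≤100, volatility 17.1≤26.8).
E: dominated by A (expected return 15.7≥12.4, max drawdown 35≤50, fees 67≤85, volatility 4.0≤17.0).
F: not dominated.
G: not dominated (best fees).
H: not dominated.
I: not dominated (best max drawdown).
J: not dominated.
Pareto-optimal: A, C, F, G, H, I, J → 7.

7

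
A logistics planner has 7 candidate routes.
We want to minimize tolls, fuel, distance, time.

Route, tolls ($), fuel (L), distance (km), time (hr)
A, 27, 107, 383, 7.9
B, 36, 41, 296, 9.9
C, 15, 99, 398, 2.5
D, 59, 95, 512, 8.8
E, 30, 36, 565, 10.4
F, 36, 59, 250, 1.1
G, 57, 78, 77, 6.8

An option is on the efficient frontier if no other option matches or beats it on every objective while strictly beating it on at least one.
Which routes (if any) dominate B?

none

A: worse on fuel (107 vs 41).
C: worse on fuel (99 vs 41).
D: worse on tolls (59 vs 36).
E: worse on distance (565 vs 296).
F: worse on fuel (59 vs 41).
G: worse on tolls (57 vs 36).
No option dominates B.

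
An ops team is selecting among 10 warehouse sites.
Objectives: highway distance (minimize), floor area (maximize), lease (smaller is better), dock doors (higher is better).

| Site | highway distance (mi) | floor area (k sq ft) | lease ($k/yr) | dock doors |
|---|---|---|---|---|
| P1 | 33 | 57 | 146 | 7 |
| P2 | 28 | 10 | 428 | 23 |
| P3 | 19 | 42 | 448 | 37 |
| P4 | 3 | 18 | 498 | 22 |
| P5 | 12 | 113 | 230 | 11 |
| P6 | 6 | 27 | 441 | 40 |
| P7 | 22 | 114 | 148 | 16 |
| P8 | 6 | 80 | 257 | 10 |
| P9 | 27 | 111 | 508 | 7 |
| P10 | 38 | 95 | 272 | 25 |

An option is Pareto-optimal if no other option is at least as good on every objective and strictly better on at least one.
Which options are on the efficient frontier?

P1, P2, P3, P4, P5, P6, P7, P8, P10

P1: not dominated (best lease).
P2: not dominated.
P3: not dominated.
P4: not dominated (best highway distance).
P5: not dominated.
P6: not dominated (best dock doors).
P7: not dominated (best floor area).
P8: not dominated.
P9: dominated by P5 (highway distance 12≤27, floor area 113≥111, lease 230≤508, dock doors 11≥7).
P10: not dominated.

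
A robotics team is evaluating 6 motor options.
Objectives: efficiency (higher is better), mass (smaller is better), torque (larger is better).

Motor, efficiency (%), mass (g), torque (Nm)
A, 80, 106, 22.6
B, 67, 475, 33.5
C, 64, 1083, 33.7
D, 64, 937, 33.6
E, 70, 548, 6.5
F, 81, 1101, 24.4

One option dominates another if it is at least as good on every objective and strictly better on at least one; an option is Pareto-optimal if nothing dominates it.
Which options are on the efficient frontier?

A, B, C, D, F

A: not dominated (best mass).
B: not dominated.
C: not dominated (best torque).
D: not dominated.
E: dominated by A (efficiency 80≥70, mass 106≤548, torque 22.6≥6.5).
F: not dominated (best efficiency).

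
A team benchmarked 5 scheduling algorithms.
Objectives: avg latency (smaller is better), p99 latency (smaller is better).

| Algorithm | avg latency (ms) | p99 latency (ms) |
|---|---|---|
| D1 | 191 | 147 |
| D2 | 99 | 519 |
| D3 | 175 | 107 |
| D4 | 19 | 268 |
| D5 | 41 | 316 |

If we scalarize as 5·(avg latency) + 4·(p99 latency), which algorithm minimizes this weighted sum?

D1: 5·191 + 4·147 = 1543
D2: 5·99 + 4·519 = 2571
D3: 5·175 + 4·107 = 1303
D4: 5·19 + 4·268 = 1167
D5: 5·41 + 4·316 = 1469
Lowest: D4 at 1167.

D4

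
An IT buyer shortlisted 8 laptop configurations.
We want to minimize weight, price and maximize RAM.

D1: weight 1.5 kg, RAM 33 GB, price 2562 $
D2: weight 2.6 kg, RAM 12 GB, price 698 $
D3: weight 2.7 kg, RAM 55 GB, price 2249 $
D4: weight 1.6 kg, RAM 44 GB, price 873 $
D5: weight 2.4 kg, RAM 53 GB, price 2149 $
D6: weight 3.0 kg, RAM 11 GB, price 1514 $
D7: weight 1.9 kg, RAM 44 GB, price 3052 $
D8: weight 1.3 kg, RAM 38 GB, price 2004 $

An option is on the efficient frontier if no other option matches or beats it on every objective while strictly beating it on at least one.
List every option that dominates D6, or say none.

D2, D4

D2: weight 2.6≤3.0, RAM 12≥11, price 698≤1514 — dominates D6.
D4: weight 1.6≤3.0, RAM 44≥11, price 873≤1514 — dominates D6.
Others (D1, D3, D5, D7, D8) are each worse than D6 on at least one objective.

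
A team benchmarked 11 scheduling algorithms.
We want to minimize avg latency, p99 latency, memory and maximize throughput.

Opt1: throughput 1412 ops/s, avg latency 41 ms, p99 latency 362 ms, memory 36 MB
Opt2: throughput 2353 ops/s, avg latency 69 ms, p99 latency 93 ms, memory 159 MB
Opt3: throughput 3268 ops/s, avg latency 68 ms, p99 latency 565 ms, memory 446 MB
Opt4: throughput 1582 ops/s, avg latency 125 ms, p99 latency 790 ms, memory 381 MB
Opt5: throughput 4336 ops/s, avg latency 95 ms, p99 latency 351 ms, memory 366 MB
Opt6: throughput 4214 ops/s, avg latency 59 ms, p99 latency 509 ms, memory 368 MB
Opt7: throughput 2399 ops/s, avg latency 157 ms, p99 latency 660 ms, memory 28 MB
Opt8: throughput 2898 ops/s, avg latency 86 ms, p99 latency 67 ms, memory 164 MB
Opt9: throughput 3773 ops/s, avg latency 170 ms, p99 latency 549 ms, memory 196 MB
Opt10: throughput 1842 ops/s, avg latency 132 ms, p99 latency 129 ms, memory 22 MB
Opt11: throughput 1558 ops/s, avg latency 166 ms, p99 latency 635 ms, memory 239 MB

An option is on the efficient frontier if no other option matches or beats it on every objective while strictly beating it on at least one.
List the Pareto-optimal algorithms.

Opt1, Opt2, Opt5, Opt6, Opt7, Opt8, Opt9, Opt10

Opt1: not dominated (best avg latency).
Opt2: not dominated.
Opt3: dominated by Opt6 (throughput 4214≥3268, avg latency 59≤68, p99 latency 509≤565, memory 368≤446).
Opt4: dominated by Opt2 (throughput 2353≥1582, avg latency 69≤125, p99 latency 93≤790, memory 159≤381).
Opt5: not dominated (best throughput).
Opt6: not dominated.
Opt7: not dominated.
Opt8: not dominated (best p99 latency).
Opt9: not dominated.
Opt10: not dominated (best memory).
Opt11: dominated by Opt2 (throughput 2353≥1558, avg latency 69≤166, p99 latency 93≤635, memory 159≤239).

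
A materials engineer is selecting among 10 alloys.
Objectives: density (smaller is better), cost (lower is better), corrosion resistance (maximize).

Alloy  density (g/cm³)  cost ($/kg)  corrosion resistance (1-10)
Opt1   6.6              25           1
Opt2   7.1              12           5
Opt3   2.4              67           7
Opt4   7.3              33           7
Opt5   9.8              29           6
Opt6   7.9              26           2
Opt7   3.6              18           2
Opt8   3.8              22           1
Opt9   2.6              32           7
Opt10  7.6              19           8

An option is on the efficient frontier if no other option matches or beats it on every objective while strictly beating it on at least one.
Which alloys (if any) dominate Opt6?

Opt2: density 7.1≤7.9, cost 12≤26, corrosion resistance 5≥2 — dominates Opt6.
Opt7: density 3.6≤7.9, cost 18≤26, corrosion resistance 2≥2 — dominates Opt6.
Opt10: density 7.6≤7.9, cost 19≤26, corrosion resistance 8≥2 — dominates Opt6.
Others (Opt1, Opt3, Opt4, Opt5, Opt8, Opt9) are each worse than Opt6 on at least one objective.

Opt2, Opt7, Opt10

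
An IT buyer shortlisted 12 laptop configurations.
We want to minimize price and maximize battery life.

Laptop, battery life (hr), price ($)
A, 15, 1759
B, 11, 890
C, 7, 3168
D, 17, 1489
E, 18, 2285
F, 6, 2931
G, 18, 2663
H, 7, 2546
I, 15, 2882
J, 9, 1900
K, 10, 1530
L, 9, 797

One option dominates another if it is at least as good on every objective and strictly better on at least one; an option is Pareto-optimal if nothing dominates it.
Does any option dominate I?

Yes

A vs I: battery life 15≥15, price 1759≤2882 — A is at least as good on every objective and strictly better on at least one, so A dominates I.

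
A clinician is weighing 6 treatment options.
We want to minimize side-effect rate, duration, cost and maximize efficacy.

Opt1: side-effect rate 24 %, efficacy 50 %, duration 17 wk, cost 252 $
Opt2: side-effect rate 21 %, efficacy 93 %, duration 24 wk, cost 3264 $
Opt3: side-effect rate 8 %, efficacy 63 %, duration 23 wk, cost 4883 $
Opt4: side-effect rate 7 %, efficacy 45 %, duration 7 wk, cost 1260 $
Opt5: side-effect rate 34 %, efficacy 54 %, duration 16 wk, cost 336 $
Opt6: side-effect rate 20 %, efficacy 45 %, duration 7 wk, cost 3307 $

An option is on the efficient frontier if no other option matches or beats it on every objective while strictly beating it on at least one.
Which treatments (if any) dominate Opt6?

Opt4

Opt4: side-effect rate 7≤20, efficacy 45≥45, duration 7≤7, cost 1260≤3307 — dominates Opt6.
Others (Opt1, Opt2, Opt3, Opt5) are each worse than Opt6 on at least one objective.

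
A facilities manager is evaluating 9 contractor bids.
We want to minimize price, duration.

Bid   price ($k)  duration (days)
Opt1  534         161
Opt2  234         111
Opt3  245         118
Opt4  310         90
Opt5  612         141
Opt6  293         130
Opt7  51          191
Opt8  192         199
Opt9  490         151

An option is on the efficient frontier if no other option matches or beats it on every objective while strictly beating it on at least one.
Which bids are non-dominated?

Opt2, Opt4, Opt7

Opt1: dominated by Opt2 (price 234≤534, duration 111≤161).
Opt2: not dominated.
Opt3: dominated by Opt2 (price 234≤245, duration 111≤118).
Opt4: not dominated (best duration).
Opt5: dominated by Opt2 (price 234≤612, duration 111≤141).
Opt6: dominated by Opt2 (price 234≤293, duration 111≤130).
Opt7: not dominated (best price).
Opt8: dominated by Opt7 (price 51≤192, duration 191≤199).
Opt9: dominated by Opt2 (price 234≤490, duration 111≤151).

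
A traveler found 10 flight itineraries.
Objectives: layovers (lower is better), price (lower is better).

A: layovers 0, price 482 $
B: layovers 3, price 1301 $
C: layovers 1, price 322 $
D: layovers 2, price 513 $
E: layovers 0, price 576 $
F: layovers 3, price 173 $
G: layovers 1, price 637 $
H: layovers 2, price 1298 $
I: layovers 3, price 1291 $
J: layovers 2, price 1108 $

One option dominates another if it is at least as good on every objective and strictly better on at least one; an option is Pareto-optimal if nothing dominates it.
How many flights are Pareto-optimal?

3

A: not dominated.
B: dominated by A (layovers 0≤3, price 482≤1301).
C: not dominated.
D: dominated by A (layovers 0≤2, price 482≤513).
E: dominated by A (layovers 0≤0, price 482≤576).
F: not dominated (best price).
G: dominated by A (layovers 0≤1, price 482≤637).
H: dominated by A (layovers 0≤2, price 482≤1298).
I: dominated by A (layovers 0≤3, price 482≤1291).
J: dominated by A (layovers 0≤2, price 482≤1108).
Pareto-optimal: A, C, F → 3.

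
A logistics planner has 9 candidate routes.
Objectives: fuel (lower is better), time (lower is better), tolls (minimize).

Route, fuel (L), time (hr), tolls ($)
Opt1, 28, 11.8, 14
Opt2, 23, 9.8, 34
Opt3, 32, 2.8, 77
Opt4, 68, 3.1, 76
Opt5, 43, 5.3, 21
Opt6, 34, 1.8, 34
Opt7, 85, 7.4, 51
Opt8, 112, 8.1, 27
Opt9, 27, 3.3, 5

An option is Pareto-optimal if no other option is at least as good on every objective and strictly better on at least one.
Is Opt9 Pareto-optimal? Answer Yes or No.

Yes

Opt1: worse on fuel (28 vs 27).
Opt2: worse on time (9.8 vs 3.3).
Opt3: worse on fuel (32 vs 27).
Opt4: worse on fuel (68 vs 27).
Opt5: worse on fuel (43 vs 27).
Opt6: worse on fuel (34 vs 27).
Opt7: worse on fuel (85 vs 27).
Opt8: worse on fuel (112 vs 27).
No option is at least as good as Opt9 on every objective and strictly better on one.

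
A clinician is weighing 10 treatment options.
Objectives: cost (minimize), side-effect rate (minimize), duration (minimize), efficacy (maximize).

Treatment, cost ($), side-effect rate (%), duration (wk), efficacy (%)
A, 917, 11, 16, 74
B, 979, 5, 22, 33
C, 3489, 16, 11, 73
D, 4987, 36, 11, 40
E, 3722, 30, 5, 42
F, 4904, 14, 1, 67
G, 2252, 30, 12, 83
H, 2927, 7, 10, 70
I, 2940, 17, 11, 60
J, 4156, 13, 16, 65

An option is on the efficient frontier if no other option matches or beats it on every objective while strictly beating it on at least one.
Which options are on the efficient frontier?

A, B, C, E, F, G, H

A: not dominated (best cost).
B: not dominated (best side-effect rate).
C: not dominated.
D: dominated by C (cost 3489≤4987, side-effect rate 16≤36, duration 11≤11, efficacy 73≥40).
E: not dominated.
F: not dominated (best duration).
G: not dominated (best efficacy).
H: not dominated.
I: dominated by H (cost 2927≤2940, side-effect rate 7≤17, duration 10≤11, efficacy 70≥60).
J: dominated by A (cost 917≤4156, side-effect rate 11≤13, duration 16≤16, efficacy 74≥65).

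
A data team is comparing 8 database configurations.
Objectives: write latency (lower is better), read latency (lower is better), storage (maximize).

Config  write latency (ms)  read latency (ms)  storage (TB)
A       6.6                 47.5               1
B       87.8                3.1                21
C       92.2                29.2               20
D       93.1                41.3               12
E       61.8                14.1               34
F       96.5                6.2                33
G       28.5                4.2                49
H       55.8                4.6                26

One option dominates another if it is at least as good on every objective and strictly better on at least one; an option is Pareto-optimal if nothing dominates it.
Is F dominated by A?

A vs F: A is worse on read latency (47.5 vs 6.2), so it does not dominate F.

No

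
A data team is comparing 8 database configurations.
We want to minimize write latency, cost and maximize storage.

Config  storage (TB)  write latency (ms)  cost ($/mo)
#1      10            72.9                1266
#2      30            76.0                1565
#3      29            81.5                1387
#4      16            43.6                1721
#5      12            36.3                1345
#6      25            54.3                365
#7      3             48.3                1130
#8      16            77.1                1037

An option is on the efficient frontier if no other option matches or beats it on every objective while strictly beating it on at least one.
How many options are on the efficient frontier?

#1: dominated by #6 (storage 25≥10, write latency 54.3≤72.9, cost 365≤1266).
#2: not dominated (best storage).
#3: not dominated.
#4: not dominated.
#5: not dominated (best write latency).
#6: not dominated (best cost).
#7: not dominated.
#8: dominated by #6 (storage 25≥16, write latency 54.3≤77.1, cost 365≤1037).
Pareto-optimal: #2, #3, #4, #5, #6, #7 → 6.

6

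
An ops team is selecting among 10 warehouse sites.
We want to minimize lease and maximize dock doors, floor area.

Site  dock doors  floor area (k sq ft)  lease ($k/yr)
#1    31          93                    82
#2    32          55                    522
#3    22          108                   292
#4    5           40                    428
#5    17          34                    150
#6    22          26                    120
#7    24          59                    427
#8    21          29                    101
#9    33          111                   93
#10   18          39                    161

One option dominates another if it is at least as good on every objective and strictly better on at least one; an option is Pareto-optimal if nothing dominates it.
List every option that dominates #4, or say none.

#1, #3, #7, #9

#1: dock doors 31≥5, floor area 93≥40, lease 82≤428 — dominates #4.
#3: dock doors 22≥5, floor area 108≥40, lease 292≤428 — dominates #4.
#7: dock doors 24≥5, floor area 59≥40, lease 427≤428 — dominates #4.
#9: dock doors 33≥5, floor area 111≥40, lease 93≤428 — dominates #4.
Others (#2, #5, #6, #8, #10) are each worse than #4 on at least one objective.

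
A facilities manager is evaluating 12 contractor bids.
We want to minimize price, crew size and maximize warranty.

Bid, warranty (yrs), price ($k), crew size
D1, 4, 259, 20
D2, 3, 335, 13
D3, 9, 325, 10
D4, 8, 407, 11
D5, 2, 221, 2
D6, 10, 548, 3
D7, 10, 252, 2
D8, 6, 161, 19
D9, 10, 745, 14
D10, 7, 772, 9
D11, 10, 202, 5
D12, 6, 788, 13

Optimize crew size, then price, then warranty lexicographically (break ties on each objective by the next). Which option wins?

First minimize crew size: best is 2, kept {D5, D7}.
Then minimize price: best is 221, kept {D5}.

D5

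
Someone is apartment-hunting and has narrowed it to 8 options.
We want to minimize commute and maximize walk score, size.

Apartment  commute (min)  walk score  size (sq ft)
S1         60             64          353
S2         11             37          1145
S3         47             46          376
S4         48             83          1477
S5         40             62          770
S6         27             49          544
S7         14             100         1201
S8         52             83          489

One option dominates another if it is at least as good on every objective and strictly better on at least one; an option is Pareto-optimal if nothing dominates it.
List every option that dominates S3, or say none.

S5: commute 40≤47, walk score 62≥46, size 770≥376 — dominates S3.
S6: commute 27≤47, walk score 49≥46, size 544≥376 — dominates S3.
S7: commute 14≤47, walk score 100≥46, size 1201≥376 — dominates S3.
Others (S1, S2, S4, S8) are each worse than S3 on at least one objective.

S5, S6, S7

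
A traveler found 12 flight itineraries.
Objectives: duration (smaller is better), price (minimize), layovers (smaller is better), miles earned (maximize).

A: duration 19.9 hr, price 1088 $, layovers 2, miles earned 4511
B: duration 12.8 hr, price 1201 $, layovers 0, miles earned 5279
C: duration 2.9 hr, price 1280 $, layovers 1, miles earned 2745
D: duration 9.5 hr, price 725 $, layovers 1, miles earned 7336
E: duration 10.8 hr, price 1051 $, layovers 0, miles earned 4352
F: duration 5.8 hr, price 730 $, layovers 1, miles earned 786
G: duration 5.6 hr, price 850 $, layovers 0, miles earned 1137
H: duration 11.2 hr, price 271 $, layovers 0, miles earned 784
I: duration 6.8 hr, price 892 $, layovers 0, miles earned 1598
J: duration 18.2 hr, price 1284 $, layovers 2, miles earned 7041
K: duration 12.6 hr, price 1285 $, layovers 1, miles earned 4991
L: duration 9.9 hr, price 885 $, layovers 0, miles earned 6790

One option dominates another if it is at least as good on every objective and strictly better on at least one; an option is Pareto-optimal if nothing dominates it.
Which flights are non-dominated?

A: dominated by D (duration 9.5≤19.9, price 725≤1088, layovers 1≤2, miles earned 7336≥4511).
B: dominated by L (duration 9.9≤12.8, price 885≤1201, layovers 0≤0, miles earned 6790≥5279).
C: not dominated (best duration).
D: not dominated (best miles earned).
E: dominated by L (duration 9.9≤10.8, price 885≤1051, layovers 0≤0, miles earned 6790≥4352).
F: not dominated.
G: not dominated.
H: not dominated (best price).
I: not dominated.
J: dominated by D (duration 9.5≤18.2, price 725≤1284, layovers 1≤2, miles earned 7336≥7041).
K: dominated by D (duration 9.5≤12.6, price 725≤1285, layovers 1≤1, miles earned 7336≥4991).
L: not dominated.

C, D, F, G, H, I, L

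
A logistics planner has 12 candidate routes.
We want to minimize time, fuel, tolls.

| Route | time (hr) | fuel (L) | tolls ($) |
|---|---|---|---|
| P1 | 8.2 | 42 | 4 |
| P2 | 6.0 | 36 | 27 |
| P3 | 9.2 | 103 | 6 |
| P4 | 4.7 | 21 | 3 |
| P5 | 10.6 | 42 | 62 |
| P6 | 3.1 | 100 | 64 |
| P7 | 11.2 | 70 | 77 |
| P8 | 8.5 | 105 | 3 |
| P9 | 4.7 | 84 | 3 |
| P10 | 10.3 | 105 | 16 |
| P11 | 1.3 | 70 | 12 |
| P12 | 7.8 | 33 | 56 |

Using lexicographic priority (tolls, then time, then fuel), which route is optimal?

First minimize tolls: best is 3, kept {P4, P8, P9}.
Then minimize time: best is 4.7, kept {P4, P9}.
Then minimize fuel: best is 21, kept {P4}.

P4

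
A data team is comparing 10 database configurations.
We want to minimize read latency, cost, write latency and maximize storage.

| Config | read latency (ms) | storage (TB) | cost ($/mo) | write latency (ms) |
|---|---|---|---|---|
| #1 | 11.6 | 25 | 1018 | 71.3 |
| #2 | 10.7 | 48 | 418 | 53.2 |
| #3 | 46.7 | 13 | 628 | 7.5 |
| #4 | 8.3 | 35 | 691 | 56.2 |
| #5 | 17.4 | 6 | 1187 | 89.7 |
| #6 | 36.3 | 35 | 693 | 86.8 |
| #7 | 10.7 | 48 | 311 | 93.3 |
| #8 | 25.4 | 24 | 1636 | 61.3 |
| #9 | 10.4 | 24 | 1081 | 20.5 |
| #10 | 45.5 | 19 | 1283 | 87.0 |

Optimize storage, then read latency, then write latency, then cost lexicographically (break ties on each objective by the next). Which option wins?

First maximize storage: best is 48, kept {#2, #7}.
Then minimize read latency: best is 10.7, kept {#2, #7}.
Then minimize write latency: best is 53.2, kept {#2}.

#2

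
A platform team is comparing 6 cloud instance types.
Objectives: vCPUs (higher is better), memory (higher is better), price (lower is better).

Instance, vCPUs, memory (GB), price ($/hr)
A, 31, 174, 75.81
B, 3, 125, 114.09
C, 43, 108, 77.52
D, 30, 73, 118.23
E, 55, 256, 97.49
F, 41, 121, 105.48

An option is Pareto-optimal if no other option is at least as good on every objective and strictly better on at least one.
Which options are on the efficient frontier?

A: not dominated (best price).
B: dominated by A (vCPUs 31≥3, memory 174≥125, price 75.81≤114.09).
C: not dominated.
D: dominated by A (vCPUs 31≥30, memory 174≥73, price 75.81≤118.23).
E: not dominated (best vCPUs).
F: dominated by E (vCPUs 55≥41, memory 256≥121, price 97.49≤105.48).

A, C, E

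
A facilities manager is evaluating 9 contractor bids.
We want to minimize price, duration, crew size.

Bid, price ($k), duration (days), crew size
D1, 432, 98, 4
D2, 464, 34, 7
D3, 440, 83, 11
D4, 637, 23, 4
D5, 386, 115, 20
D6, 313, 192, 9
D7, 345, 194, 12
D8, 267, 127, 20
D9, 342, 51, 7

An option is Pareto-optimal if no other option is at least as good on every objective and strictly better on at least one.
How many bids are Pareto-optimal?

6

D1: not dominated.
D2: not dominated.
D3: dominated by D9 (price 342≤440, duration 51≤83, crew size 7≤11).
D4: not dominated (best duration).
D5: dominated by D9 (price 342≤386, duration 51≤115, crew size 7≤20).
D6: not dominated.
D7: dominated by D6 (price 313≤345, duration 192≤194, crew size 9≤12).
D8: not dominated (best price).
D9: not dominated.
Pareto-optimal: D1, D2, D4, D6, D8, D9 → 6.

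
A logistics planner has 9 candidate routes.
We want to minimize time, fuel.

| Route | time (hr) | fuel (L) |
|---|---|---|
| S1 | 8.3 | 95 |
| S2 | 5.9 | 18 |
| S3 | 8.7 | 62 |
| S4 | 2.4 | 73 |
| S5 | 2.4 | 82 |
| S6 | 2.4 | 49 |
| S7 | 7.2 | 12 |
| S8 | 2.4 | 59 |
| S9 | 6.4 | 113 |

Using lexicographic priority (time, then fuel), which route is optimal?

S6

First minimize time: best is 2.4, kept {S4, S5, S6, S8}.
Then minimize fuel: best is 49, kept {S6}.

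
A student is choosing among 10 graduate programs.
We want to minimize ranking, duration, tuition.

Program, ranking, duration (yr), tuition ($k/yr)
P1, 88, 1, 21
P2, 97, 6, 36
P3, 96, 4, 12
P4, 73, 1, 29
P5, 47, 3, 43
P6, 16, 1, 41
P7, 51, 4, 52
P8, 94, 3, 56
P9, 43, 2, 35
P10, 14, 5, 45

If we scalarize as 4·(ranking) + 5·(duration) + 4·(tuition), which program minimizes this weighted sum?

P6

P1: 4·88 + 5·1 + 4·21 = 441
P2: 4·97 + 5·6 + 4·36 = 562
P3: 4·96 + 5·4 + 4·12 = 452
P4: 4·73 + 5·1 + 4·29 = 413
P5: 4·47 + 5·3 + 4·43 = 375
P6: 4·16 + 5·1 + 4·41 = 233
P7: 4·51 + 5·4 + 4·52 = 432
P8: 4·94 + 5·3 + 4·56 = 615
P9: 4·43 + 5·2 + 4·35 = 322
P10: 4·14 + 5·5 + 4·45 = 261
Lowest: P6 at 233.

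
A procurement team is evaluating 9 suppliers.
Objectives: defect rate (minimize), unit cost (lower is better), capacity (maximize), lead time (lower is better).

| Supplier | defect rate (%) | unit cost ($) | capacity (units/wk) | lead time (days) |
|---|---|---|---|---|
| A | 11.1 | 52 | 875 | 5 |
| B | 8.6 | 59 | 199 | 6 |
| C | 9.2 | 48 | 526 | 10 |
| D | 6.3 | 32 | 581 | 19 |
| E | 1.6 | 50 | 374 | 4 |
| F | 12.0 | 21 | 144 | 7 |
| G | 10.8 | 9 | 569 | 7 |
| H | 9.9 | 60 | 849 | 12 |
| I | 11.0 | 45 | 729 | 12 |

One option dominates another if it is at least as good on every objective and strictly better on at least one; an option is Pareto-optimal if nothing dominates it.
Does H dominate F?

No

H vs F: H is worse on unit cost (60 vs 21), so it does not dominate F.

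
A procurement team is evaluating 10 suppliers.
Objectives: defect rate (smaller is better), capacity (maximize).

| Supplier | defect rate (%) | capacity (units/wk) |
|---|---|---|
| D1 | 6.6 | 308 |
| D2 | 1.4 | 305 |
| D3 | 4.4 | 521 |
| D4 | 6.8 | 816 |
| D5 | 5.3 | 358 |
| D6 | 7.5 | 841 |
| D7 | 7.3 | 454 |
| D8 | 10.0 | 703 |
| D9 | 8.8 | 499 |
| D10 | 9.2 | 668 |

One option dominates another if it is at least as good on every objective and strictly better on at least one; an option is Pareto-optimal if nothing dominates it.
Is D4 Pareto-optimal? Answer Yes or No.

D1: worse on capacity (308 vs 816).
D2: worse on capacity (305 vs 816).
D3: worse on capacity (521 vs 816).
D5: worse on capacity (358 vs 816).
D6: worse on defect rate (7.5 vs 6.8).
D7: worse on defect rate (7.3 vs 6.8).
D8: worse on defect rate (10.0 vs 6.8).
D9: worse on defect rate (8.8 vs 6.8).
D10: worse on defect rate (9.2 vs 6.8).
No option is at least as good as D4 on every objective and strictly better on one.

Yes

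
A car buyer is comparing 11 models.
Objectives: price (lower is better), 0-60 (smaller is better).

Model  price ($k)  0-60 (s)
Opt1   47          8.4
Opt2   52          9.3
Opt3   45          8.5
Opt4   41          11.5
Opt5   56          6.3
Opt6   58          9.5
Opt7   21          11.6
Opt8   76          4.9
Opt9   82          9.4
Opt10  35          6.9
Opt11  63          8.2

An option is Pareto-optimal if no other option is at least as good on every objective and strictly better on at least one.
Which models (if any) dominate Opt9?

Opt1: price 47≤82, 0-60 8.4≤9.4 — dominates Opt9.
Opt2: price 52≤82, 0-60 9.3≤9.4 — dominates Opt9.
Opt3: price 45≤82, 0-60 8.5≤9.4 — dominates Opt9.
Opt5: price 56≤82, 0-60 6.3≤9.4 — dominates Opt9.
Opt8: price 76≤82, 0-60 4.9≤9.4 — dominates Opt9.
Opt10: price 35≤82, 0-60 6.9≤9.4 — dominates Opt9.
Opt11: price 63≤82, 0-60 8.2≤9.4 — dominates Opt9.
Others (Opt4, Opt6, Opt7) are each worse than Opt9 on at least one objective.

Opt1, Opt2, Opt3, Opt5, Opt8, Opt10, Opt11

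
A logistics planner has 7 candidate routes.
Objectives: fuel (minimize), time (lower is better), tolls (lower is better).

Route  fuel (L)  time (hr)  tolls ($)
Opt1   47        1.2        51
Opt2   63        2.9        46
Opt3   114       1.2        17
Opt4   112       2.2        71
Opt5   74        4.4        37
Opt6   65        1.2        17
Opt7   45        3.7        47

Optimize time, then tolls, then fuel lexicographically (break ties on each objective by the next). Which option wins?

First minimize time: best is 1.2, kept {Opt1, Opt3, Opt6}.
Then minimize tolls: best is 17, kept {Opt3, Opt6}.
Then minimize fuel: best is 65, kept {Opt6}.

Opt6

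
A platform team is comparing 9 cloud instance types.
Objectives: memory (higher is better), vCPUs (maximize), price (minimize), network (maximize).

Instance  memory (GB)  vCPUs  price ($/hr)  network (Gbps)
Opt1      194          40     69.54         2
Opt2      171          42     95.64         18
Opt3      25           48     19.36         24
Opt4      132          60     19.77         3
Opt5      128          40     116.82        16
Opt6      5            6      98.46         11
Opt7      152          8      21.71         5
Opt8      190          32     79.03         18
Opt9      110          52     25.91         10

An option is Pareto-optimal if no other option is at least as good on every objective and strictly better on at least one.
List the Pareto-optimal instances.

Opt1: not dominated (best memory).
Opt2: not dominated.
Opt3: not dominated (best price).
Opt4: not dominated (best vCPUs).
Opt5: dominated by Opt2 (memory 171≥128, vCPUs 42≥40, price 95.64≤116.82, network 18≥16).
Opt6: dominated by Opt2 (memory 171≥5, vCPUs 42≥6, price 95.64≤98.46, network 18≥11).
Opt7: not dominated.
Opt8: not dominated.
Opt9: not dominated.

Opt1, Opt2, Opt3, Opt4, Opt7, Opt8, Opt9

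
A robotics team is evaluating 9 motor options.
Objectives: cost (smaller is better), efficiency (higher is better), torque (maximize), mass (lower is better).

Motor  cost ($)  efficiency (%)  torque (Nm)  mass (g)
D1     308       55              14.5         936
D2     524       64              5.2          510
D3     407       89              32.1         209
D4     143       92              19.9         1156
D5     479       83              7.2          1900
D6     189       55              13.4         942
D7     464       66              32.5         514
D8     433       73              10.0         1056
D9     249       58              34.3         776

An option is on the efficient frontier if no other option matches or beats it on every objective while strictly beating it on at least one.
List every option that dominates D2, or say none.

D3

D3: cost 407≤524, efficiency 89≥64, torque 32.1≥5.2, mass 209≤510 — dominates D2.
Others (D1, D4, D5, D6, D7, D8, D9) are each worse than D2 on at least one objective.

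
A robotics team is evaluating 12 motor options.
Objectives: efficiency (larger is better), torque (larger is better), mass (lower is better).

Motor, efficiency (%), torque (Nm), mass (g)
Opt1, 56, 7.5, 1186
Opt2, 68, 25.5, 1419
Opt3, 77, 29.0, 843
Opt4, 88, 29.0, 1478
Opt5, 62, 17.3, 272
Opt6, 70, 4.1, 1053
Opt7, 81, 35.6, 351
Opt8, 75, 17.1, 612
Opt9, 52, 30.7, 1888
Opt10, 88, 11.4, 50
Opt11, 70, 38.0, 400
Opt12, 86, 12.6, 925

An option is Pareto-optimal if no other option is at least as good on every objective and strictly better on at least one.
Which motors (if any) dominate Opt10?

Opt1: worse on efficiency (56 vs 88).
Opt2: worse on efficiency (68 vs 88).
Opt3: worse on efficiency (77 vs 88).
Opt4: worse on mass (1478 vs 50).
Opt5: worse on efficiency (62 vs 88).
Opt6: worse on efficiency (70 vs 88).
Opt7: worse on efficiency (81 vs 88).
Opt8: worse on efficiency (75 vs 88).
Opt9: worse on efficiency (52 vs 88).
Opt11: worse on efficiency (70 vs 88).
Opt12: worse on efficiency (86 vs 88).
No option dominates Opt10.

none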